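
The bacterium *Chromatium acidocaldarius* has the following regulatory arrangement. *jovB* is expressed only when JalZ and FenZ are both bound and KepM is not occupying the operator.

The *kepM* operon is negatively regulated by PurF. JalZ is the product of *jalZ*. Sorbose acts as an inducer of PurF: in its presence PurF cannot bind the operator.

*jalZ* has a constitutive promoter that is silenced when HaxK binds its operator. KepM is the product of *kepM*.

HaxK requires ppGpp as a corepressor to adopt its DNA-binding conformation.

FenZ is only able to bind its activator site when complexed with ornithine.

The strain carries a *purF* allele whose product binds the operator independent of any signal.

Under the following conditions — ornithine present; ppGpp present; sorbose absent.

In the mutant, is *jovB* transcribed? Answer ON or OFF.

ppGpp is present, so HaxK is active.
With repressor HaxK bound, *jalZ* is not transcribed.
So JalZ is not produced.
PurF is constitutively active in this strain.
With repressor PurF bound, *kepM* is not transcribed.
So KepM is not produced.
Ornithine is present, so FenZ is active.
Required activator JalZ is absent, so *jovB* is not transcribed.

OFF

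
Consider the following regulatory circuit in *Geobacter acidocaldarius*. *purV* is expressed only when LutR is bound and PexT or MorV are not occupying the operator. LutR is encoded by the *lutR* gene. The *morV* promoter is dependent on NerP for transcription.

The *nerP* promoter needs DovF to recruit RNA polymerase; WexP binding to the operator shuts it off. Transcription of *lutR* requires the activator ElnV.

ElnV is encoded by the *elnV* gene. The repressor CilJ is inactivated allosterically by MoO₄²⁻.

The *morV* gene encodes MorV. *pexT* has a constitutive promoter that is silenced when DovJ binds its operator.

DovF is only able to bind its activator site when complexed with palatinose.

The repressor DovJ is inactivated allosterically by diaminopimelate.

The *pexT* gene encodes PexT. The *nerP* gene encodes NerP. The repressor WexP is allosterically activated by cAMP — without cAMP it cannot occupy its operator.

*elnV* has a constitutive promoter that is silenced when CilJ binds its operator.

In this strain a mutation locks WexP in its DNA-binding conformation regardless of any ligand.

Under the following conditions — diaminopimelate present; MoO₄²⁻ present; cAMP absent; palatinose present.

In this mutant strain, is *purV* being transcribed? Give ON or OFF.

OFF

Diaminopimelate is present, so DovJ is inactive.
With no repressor bound, *pexT* is transcribed.
So PexT is produced and active.
MoO₄²⁻ is present, so CilJ is inactive.
With no repressor bound, *elnV* is transcribed.
So ElnV is produced and active.
No repressor is bound and ElnV is active, so *lutR* is transcribed.
So LutR is produced and active.
Palatinose is present, so DovF is active.
WexP is constitutively active in this strain.
With repressor WexP bound, *nerP* is not transcribed.
So NerP is not produced.
Required activator NerP is absent, so *morV* is not transcribed.
So MorV is not produced.
With repressor PexT bound, *purV* is not transcribed.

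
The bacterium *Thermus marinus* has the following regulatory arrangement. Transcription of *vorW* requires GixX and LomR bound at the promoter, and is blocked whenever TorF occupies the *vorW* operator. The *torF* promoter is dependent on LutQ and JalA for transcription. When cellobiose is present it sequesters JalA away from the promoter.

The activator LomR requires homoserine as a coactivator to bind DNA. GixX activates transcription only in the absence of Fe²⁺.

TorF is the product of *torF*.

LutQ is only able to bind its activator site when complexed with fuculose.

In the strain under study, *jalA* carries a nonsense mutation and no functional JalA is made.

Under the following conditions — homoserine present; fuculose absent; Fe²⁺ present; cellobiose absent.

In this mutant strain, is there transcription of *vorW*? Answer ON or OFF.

Fe²⁺ is present, so GixX is inactive.
Homoserine is present, so LomR is active.
Fuculose is absent, so LutQ is inactive.
JalA is non-functional in this strain, so it has no effect.
Required activator LutQ is absent, so *torF* is not transcribed.
So TorF is not produced.
Required activator GixX is absent, so *vorW* is not transcribed.

OFF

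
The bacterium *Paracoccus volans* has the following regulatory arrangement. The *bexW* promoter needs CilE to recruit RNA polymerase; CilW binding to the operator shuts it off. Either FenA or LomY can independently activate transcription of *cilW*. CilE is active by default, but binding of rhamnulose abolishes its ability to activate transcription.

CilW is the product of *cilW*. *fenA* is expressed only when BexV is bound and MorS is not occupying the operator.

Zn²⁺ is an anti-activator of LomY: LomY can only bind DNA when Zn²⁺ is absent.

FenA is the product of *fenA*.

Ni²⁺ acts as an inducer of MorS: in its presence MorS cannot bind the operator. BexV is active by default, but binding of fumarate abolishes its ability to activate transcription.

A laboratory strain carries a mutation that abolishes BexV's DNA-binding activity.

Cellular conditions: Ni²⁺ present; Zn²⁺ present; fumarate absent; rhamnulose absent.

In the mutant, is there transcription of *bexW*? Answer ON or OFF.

BexV is non-functional in this strain, so it has no effect.
Ni²⁺ is present, so MorS is inactive.
Required activator BexV is absent, so *fenA* is not transcribed.
So FenA is not produced.
Zn²⁺ is present, so LomY is inactive.
No activator is available at the *cilW* promoter, so *cilW* is not transcribed.
So CilW is not produced.
Rhamnulose is absent, so CilE is active.
No repressor is bound and CilE is active, so *bexW* is transcribed.

ON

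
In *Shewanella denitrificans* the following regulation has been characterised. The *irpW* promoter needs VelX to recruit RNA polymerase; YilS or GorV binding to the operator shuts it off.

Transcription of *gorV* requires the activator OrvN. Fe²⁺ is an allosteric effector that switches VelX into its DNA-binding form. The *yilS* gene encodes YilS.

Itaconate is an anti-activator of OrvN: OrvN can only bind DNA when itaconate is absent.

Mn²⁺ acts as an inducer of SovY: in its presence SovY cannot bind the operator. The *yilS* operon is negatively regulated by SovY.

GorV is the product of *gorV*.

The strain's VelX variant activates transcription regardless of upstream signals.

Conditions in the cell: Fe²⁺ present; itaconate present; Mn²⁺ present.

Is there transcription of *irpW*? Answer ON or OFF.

Mn²⁺ is present, so SovY is inactive.
With no repressor bound, *yilS* is transcribed.
So YilS is produced and active.
VelX is constitutively active in this strain.
Itaconate is present, so OrvN is inactive.
Required activator OrvN is absent, so *gorV* is not transcribed.
So GorV is not produced.
With repressor YilS bound, *irpW* is not transcribed.

OFF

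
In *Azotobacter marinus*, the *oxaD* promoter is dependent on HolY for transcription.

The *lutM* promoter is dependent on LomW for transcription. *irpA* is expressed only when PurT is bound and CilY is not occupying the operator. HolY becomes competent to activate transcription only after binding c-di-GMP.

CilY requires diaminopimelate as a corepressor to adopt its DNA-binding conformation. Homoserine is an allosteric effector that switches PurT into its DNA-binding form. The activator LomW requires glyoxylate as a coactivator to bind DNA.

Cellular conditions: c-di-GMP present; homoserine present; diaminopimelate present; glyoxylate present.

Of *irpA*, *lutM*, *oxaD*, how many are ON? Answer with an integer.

2

Homoserine is present, so PurT is active.
Diaminopimelate is present, so CilY is active.
With repressor CilY bound, *irpA* is not transcribed.
→ *irpA* is OFF.
Glyoxylate is present, so LomW is active.
No repressor is bound and LomW is active, so *lutM* is transcribed.
→ *lutM* is ON.
c-di-GMP is present, so HolY is active.
No repressor is bound and HolY is active, so *oxaD* is transcribed.
→ *oxaD* is ON.
2 of the 3 genes are transcribed.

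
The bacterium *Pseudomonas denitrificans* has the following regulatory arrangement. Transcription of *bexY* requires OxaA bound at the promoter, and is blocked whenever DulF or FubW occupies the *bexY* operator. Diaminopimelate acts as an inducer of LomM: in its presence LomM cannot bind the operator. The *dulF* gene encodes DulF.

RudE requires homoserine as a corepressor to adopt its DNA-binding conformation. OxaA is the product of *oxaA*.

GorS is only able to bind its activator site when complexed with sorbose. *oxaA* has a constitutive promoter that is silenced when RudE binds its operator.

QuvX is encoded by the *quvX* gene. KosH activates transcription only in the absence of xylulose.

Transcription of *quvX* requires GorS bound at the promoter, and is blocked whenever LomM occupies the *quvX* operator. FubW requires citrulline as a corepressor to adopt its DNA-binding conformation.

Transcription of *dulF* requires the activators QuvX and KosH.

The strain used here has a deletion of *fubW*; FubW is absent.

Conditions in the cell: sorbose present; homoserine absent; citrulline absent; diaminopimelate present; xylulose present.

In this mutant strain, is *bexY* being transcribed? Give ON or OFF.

Diaminopimelate is present, so LomM is inactive.
Sorbose is present, so GorS is active.
No repressor is bound and GorS is active, so *quvX* is transcribed.
So QuvX is produced and active.
Xylulose is present, so KosH is inactive.
Required activator KosH is absent, so *dulF* is not transcribed.
So DulF is not produced.
FubW is non-functional in this strain, so it has no effect.
Homoserine is absent, so RudE is inactive.
With no repressor bound, *oxaA* is transcribed.
So OxaA is produced and active.
No repressor is bound and OxaA is active, so *bexY* is transcribed.

ON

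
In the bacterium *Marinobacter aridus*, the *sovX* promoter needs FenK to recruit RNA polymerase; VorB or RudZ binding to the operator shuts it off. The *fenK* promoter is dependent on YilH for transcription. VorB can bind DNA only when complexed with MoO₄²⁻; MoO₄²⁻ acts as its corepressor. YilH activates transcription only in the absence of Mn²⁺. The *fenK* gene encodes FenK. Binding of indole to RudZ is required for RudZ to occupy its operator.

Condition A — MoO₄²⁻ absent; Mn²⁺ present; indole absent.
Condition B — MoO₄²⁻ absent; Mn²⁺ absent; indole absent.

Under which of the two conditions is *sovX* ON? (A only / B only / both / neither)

Condition A:
MoO₄²⁻ is absent, so VorB is inactive.
Mn²⁺ is present, so YilH is inactive.
Required activator YilH is absent, so *fenK* is not transcribed.
So FenK is not produced.
Indole is absent, so RudZ is inactive.
Required activator FenK is absent, so *sovX* is not transcribed.
→ *sovX* is OFF in A.
Condition B:
MoO₄²⁻ is absent, so VorB is inactive.
Mn²⁺ is absent, so YilH is active.
No repressor is bound and YilH is active, so *fenK* is transcribed.
So FenK is produced and active.
Indole is absent, so RudZ is inactive.
No repressor is bound and FenK is active, so *sovX* is transcribed.
→ *sovX* is ON in B.

B only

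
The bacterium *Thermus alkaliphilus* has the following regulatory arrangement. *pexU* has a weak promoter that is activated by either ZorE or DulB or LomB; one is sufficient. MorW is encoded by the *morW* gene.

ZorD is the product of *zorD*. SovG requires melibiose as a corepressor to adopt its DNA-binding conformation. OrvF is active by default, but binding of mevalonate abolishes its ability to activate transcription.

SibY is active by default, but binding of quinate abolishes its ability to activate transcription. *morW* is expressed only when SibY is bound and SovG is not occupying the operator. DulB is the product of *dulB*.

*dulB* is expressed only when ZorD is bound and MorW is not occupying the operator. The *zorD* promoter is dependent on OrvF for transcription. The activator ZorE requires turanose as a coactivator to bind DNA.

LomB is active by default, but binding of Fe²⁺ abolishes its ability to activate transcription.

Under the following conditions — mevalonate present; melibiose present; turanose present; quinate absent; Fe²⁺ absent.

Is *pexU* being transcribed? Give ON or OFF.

ON

Turanose is present, so ZorE is active.
Mevalonate is present, so OrvF is inactive.
Required activator OrvF is absent, so *zorD* is not transcribed.
So ZorD is not produced.
Melibiose is present, so SovG is active.
Quinate is absent, so SibY is active.
With repressor SovG bound, *morW* is not transcribed.
So MorW is not produced.
Required activator ZorD is absent, so *dulB* is not transcribed.
So DulB is not produced.
Fe²⁺ is absent, so LomB is active.
Activator ZorE is present, so *pexU* is transcribed.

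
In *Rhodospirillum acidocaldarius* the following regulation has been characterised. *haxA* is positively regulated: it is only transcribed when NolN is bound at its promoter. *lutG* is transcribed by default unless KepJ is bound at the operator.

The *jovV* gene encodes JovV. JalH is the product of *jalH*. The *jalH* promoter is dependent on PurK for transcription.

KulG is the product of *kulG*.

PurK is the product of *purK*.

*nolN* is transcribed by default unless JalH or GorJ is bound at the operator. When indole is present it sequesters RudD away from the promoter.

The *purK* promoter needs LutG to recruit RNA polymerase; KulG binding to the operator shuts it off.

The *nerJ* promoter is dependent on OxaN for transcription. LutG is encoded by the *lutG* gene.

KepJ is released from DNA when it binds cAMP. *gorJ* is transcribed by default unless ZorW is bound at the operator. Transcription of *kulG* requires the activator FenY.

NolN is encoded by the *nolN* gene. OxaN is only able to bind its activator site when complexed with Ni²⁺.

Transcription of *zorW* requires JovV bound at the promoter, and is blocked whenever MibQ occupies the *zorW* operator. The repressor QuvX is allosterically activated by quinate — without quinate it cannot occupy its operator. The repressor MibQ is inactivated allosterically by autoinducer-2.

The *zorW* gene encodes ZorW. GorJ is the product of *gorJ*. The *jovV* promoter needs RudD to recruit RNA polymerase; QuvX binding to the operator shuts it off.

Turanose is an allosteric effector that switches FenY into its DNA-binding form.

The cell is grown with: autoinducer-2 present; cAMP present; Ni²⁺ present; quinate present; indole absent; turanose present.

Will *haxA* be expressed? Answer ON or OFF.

Turanose is present, so FenY is active.
No repressor is bound and FenY is active, so *kulG* is transcribed.
So KulG is produced and active.
cAMP is present, so KepJ is inactive.
With no repressor bound, *lutG* is transcribed.
So LutG is produced and active.
With repressor KulG bound, *purK* is not transcribed.
So PurK is not produced.
Required activator PurK is absent, so *jalH* is not transcribed.
So JalH is not produced.
Autoinducer-2 is present, so MibQ is inactive.
Indole is absent, so RudD is active.
Quinate is present, so QuvX is active.
With repressor QuvX bound, *jovV* is not transcribed.
So JovV is not produced.
Required activator JovV is absent, so *zorW* is not transcribed.
So ZorW is not produced.
With no repressor bound, *gorJ* is transcribed.
So GorJ is produced and active.
With repressor GorJ bound, *nolN* is not transcribed.
So NolN is not produced.
Required activator NolN is absent, so *haxA* is not transcribed.

OFF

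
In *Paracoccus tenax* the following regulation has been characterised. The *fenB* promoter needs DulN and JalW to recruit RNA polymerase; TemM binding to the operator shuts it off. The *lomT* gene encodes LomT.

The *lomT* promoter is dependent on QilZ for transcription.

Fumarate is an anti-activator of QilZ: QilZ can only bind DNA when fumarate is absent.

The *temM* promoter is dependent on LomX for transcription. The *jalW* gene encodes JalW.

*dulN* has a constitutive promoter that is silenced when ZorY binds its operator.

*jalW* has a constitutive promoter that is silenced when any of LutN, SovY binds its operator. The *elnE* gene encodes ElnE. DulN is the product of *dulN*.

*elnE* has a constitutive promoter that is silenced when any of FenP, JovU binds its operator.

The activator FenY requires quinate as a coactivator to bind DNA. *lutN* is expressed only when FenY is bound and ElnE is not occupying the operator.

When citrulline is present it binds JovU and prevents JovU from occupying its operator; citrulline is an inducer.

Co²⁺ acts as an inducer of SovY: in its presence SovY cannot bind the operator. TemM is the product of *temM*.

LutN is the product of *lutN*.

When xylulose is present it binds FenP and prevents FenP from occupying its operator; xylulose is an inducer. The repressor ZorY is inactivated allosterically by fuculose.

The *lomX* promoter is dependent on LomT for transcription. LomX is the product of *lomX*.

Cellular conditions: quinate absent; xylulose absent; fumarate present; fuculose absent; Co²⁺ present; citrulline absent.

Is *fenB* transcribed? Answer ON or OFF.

OFF

Fuculose is absent, so ZorY is active.
With repressor ZorY bound, *dulN* is not transcribed.
So DulN is not produced.
Xylulose is absent, so FenP is active.
Citrulline is absent, so JovU is active.
With repressor FenP bound, *elnE* is not transcribed.
So ElnE is not produced.
Quinate is absent, so FenY is inactive.
Required activator FenY is absent, so *lutN* is not transcribed.
So LutN is not produced.
Co²⁺ is present, so SovY is inactive.
With no repressor bound, *jalW* is transcribed.
So JalW is produced and active.
Fumarate is present, so QilZ is inactive.
Required activator QilZ is absent, so *lomT* is not transcribed.
So LomT is not produced.
Required activator LomT is absent, so *lomX* is not transcribed.
So LomX is not produced.
Required activator LomX is absent, so *temM* is not transcribed.
So TemM is not produced.
Required activator DulN is absent, so *fenB* is not transcribed.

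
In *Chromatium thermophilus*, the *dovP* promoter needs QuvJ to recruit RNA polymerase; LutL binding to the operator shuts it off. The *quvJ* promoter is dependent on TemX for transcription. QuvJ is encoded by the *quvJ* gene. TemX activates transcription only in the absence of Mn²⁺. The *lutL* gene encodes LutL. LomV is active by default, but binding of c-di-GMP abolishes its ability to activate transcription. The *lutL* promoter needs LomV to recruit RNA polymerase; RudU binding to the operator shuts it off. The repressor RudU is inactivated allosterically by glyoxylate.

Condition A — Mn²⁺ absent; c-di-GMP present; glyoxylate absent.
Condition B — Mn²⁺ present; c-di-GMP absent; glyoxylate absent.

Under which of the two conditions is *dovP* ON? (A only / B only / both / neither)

A only

Condition A:
Mn²⁺ is absent, so TemX is active.
No repressor is bound and TemX is active, so *quvJ* is transcribed.
So QuvJ is produced and active.
c-di-GMP is present, so LomV is inactive.
Glyoxylate is absent, so RudU is active.
With repressor RudU bound, *lutL* is not transcribed.
So LutL is not produced.
No repressor is bound and QuvJ is active, so *dovP* is transcribed.
→ *dovP* is ON in A.
Condition B:
Mn²⁺ is present, so TemX is inactive.
Required activator TemX is absent, so *quvJ* is not transcribed.
So QuvJ is not produced.
c-di-GMP is absent, so LomV is active.
Glyoxylate is absent, so RudU is active.
With repressor RudU bound, *lutL* is not transcribed.
So LutL is not produced.
Required activator QuvJ is absent, so *dovP* is not transcribed.
→ *dovP* is OFF in B.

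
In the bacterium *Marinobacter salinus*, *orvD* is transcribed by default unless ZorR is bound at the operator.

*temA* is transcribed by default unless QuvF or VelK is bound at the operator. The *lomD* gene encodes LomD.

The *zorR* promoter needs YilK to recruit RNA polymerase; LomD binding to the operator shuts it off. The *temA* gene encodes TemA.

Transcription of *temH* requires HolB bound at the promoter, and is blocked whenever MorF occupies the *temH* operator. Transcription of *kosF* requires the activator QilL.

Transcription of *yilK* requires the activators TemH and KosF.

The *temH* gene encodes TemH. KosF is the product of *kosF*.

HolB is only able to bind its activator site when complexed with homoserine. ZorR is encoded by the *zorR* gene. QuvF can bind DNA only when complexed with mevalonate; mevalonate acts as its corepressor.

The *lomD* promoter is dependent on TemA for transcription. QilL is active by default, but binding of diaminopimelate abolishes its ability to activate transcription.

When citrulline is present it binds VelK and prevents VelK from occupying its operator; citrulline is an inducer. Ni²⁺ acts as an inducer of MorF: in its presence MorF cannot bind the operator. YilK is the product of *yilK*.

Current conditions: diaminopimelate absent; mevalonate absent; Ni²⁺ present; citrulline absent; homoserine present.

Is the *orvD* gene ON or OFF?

Ni²⁺ is present, so MorF is inactive.
Homoserine is present, so HolB is active.
No repressor is bound and HolB is active, so *temH* is transcribed.
So TemH is produced and active.
Diaminopimelate is absent, so QilL is active.
No repressor is bound and QilL is active, so *kosF* is transcribed.
So KosF is produced and active.
No repressor is bound and TemH and KosF are active, so *yilK* is transcribed.
So YilK is produced and active.
Mevalonate is absent, so QuvF is inactive.
Citrulline is absent, so VelK is active.
With repressor VelK bound, *temA* is not transcribed.
So TemA is not produced.
Required activator TemA is absent, so *lomD* is not transcribed.
So LomD is not produced.
No repressor is bound and YilK is active, so *zorR* is transcribed.
So ZorR is produced and active.
With repressor ZorR bound, *orvD* is not transcribed.

OFF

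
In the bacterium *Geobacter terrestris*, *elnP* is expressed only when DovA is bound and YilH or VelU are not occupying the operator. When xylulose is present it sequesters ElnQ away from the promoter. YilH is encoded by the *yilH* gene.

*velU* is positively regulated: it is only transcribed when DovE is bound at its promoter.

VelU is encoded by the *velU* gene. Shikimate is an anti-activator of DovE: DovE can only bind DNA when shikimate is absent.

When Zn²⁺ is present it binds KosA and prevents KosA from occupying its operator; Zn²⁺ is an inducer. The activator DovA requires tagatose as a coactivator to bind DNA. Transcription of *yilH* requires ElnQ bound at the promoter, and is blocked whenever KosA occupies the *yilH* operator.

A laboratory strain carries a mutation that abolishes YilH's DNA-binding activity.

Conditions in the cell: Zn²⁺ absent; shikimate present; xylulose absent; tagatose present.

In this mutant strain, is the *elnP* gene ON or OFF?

Tagatose is present, so DovA is active.
YilH is non-functional in this strain, so it has no effect.
Shikimate is present, so DovE is inactive.
Required activator DovE is absent, so *velU* is not transcribed.
So VelU is not produced.
No repressor is bound and DovA is active, so *elnP* is transcribed.

ON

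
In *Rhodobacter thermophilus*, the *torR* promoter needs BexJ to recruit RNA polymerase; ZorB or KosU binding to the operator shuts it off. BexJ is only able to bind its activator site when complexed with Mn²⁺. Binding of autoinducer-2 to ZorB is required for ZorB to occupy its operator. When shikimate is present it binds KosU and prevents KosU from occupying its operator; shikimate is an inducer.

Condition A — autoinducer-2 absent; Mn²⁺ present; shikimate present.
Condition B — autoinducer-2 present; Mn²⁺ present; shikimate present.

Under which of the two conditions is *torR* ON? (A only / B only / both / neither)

A only

Condition A:
Autoinducer-2 is absent, so ZorB is inactive.
Mn²⁺ is present, so BexJ is active.
Shikimate is present, so KosU is inactive.
No repressor is bound and BexJ is active, so *torR* is transcribed.
→ *torR* is ON in A.
Condition B:
Autoinducer-2 is present, so ZorB is active.
Mn²⁺ is present, so BexJ is active.
Shikimate is present, so KosU is inactive.
With repressor ZorB bound, *torR* is not transcribed.
→ *torR* is OFF in B.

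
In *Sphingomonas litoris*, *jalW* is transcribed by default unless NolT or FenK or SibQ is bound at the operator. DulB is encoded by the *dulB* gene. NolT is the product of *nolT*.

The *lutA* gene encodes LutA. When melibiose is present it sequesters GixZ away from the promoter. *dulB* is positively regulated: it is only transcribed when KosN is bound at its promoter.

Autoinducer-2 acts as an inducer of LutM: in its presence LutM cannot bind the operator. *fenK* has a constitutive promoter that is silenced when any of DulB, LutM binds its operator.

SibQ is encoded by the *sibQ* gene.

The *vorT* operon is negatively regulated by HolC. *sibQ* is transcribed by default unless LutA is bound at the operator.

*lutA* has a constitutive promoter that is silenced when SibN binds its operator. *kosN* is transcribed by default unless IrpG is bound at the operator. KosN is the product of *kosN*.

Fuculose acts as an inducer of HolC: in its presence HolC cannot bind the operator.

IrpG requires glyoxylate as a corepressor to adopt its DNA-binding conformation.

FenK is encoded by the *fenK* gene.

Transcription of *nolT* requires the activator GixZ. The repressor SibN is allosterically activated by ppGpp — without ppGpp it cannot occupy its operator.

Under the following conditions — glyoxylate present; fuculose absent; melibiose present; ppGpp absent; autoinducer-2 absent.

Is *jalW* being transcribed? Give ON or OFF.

Melibiose is present, so GixZ is inactive.
Required activator GixZ is absent, so *nolT* is not transcribed.
So NolT is not produced.
Glyoxylate is present, so IrpG is active.
With repressor IrpG bound, *kosN* is not transcribed.
So KosN is not produced.
Required activator KosN is absent, so *dulB* is not transcribed.
So DulB is not produced.
Autoinducer-2 is absent, so LutM is active.
With repressor LutM bound, *fenK* is not transcribed.
So FenK is not produced.
ppGpp is absent, so SibN is inactive.
With no repressor bound, *lutA* is transcribed.
So LutA is produced and active.
With repressor LutA bound, *sibQ* is not transcribed.
So SibQ is not produced.
With no repressor bound, *jalW* is transcribed.

ON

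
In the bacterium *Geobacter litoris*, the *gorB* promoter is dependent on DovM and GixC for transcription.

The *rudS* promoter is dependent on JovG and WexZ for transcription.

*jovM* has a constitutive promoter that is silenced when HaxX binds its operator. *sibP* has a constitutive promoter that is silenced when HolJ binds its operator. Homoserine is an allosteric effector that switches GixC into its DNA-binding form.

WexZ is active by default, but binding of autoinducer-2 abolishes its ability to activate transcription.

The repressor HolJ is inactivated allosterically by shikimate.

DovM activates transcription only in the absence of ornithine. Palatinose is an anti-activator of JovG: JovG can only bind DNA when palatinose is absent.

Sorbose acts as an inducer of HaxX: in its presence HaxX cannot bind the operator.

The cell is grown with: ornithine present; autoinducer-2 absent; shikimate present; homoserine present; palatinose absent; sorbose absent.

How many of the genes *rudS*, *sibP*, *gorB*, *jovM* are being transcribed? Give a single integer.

Palatinose is absent, so JovG is active.
Autoinducer-2 is absent, so WexZ is active.
No repressor is bound and JovG and WexZ are active, so *rudS* is transcribed.
→ *rudS* is ON.
Shikimate is present, so HolJ is inactive.
With no repressor bound, *sibP* is transcribed.
→ *sibP* is ON.
Ornithine is present, so DovM is inactive.
Homoserine is present, so GixC is active.
Required activator DovM is absent, so *gorB* is not transcribed.
→ *gorB* is OFF.
Sorbose is absent, so HaxX is active.
With repressor HaxX bound, *jovM* is not transcribed.
→ *jovM* is OFF.
2 of the 4 genes are transcribed.

2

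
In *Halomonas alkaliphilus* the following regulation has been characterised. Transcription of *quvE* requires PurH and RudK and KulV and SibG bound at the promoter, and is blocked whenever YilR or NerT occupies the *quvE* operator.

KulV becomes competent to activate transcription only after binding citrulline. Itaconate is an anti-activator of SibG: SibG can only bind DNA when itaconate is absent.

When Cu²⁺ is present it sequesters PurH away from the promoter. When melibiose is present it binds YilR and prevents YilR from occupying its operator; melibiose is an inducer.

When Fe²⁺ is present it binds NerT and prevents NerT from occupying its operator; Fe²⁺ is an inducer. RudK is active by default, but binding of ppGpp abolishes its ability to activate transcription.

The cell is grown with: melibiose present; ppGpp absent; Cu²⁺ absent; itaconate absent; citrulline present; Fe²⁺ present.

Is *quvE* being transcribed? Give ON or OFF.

Melibiose is present, so YilR is inactive.
Cu²⁺ is absent, so PurH is active.
ppGpp is absent, so RudK is active.
Citrulline is present, so KulV is active.
Fe²⁺ is present, so NerT is inactive.
Itaconate is absent, so SibG is active.
No repressor is bound and PurH and RudK and KulV and SibG are active, so *quvE* is transcribed.

ON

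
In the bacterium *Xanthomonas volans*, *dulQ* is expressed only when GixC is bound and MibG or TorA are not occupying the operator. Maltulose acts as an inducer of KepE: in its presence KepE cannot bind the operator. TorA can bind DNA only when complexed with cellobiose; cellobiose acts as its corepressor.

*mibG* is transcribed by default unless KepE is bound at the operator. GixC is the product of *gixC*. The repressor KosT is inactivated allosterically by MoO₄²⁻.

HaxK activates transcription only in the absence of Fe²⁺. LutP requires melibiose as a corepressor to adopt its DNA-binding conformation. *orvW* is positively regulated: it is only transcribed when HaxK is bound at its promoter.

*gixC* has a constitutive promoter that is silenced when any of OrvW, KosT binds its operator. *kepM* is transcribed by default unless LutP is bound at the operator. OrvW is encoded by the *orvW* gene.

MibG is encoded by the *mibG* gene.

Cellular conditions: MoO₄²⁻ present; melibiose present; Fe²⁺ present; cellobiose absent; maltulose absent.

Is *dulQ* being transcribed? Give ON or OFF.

Fe²⁺ is present, so HaxK is inactive.
Required activator HaxK is absent, so *orvW* is not transcribed.
So OrvW is not produced.
MoO₄²⁻ is present, so KosT is inactive.
With no repressor bound, *gixC* is transcribed.
So GixC is produced and active.
Maltulose is absent, so KepE is active.
With repressor KepE bound, *mibG* is not transcribed.
So MibG is not produced.
Cellobiose is absent, so TorA is inactive.
No repressor is bound and GixC is active, so *dulQ* is transcribed.

ON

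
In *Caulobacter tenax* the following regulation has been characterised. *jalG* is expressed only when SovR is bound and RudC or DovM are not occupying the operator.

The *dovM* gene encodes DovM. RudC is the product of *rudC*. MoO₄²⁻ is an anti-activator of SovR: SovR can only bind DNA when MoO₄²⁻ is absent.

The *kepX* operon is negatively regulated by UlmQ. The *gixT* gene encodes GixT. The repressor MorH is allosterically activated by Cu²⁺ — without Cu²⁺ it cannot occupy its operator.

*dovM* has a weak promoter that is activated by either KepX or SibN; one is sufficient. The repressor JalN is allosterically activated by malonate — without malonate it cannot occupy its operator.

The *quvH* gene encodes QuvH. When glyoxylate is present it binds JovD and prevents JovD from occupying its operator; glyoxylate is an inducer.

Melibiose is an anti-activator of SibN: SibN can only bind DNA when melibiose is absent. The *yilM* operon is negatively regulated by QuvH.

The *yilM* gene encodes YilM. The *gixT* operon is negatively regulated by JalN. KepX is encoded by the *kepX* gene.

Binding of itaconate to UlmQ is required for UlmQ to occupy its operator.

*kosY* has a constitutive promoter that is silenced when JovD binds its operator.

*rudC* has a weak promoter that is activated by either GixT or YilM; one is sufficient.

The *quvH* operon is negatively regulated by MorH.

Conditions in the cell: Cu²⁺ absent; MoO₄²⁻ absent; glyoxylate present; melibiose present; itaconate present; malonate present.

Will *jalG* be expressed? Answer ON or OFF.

ON

Malonate is present, so JalN is active.
With repressor JalN bound, *gixT* is not transcribed.
So GixT is not produced.
Cu²⁺ is absent, so MorH is inactive.
With no repressor bound, *quvH* is transcribed.
So QuvH is produced and active.
With repressor QuvH bound, *yilM* is not transcribed.
So YilM is not produced.
No activator is available at the *rudC* promoter, so *rudC* is not transcribed.
So RudC is not produced.
MoO₄²⁻ is absent, so SovR is active.
Itaconate is present, so UlmQ is active.
With repressor UlmQ bound, *kepX* is not transcribed.
So KepX is not produced.
Melibiose is present, so SibN is inactive.
No activator is available at the *dovM* promoter, so *dovM* is not transcribed.
So DovM is not produced.
No repressor is bound and SovR is active, so *jalG* is transcribed.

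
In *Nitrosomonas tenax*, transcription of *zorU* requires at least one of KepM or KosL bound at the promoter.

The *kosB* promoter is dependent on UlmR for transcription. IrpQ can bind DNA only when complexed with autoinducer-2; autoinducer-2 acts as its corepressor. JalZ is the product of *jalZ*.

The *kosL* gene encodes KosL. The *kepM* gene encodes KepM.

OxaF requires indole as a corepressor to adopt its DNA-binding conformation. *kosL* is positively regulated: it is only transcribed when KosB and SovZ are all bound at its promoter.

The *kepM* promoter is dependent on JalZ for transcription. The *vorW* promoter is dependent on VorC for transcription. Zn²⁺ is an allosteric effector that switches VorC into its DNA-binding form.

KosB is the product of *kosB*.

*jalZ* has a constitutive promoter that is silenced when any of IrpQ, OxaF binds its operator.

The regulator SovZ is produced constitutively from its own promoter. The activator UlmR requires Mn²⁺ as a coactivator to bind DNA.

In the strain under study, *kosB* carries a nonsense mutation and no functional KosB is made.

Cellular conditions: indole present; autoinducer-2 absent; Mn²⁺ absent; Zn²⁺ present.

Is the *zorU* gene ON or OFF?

Autoinducer-2 is absent, so IrpQ is inactive.
Indole is present, so OxaF is active.
With repressor OxaF bound, *jalZ* is not transcribed.
So JalZ is not produced.
Required activator JalZ is absent, so *kepM* is not transcribed.
So KepM is not produced.
KosB is non-functional in this strain, so it has no effect.
SovZ is produced constitutively and is active.
Required activator KosB is absent, so *kosL* is not transcribed.
So KosL is not produced.
No activator is available at the *zorU* promoter, so *zorU* is not transcribed.

OFF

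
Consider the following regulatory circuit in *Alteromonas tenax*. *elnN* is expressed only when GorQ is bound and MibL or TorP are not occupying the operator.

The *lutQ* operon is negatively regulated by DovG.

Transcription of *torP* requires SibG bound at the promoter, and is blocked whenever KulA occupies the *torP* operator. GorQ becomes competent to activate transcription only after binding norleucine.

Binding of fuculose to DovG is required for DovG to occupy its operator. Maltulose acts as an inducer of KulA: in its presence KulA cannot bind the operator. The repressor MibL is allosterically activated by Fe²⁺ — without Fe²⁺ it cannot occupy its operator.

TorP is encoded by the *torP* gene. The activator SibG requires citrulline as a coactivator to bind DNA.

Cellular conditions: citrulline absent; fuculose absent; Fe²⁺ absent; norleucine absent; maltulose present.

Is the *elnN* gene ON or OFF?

Fe²⁺ is absent, so MibL is inactive.
Maltulose is present, so KulA is inactive.
Citrulline is absent, so SibG is inactive.
Required activator SibG is absent, so *torP* is not transcribed.
So TorP is not produced.
Norleucine is absent, so GorQ is inactive.
Required activator GorQ is absent, so *elnN* is not transcribed.

OFF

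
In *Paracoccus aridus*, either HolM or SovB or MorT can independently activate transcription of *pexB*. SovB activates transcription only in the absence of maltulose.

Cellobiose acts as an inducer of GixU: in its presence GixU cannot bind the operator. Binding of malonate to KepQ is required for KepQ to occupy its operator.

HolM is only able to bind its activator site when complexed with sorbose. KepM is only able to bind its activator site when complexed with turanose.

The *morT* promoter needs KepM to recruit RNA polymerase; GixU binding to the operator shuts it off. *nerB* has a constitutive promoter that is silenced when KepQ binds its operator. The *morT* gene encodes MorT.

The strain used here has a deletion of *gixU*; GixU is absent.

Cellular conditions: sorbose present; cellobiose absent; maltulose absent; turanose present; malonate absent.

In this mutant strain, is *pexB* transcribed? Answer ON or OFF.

Sorbose is present, so HolM is active.
Maltulose is absent, so SovB is active.
GixU is non-functional in this strain, so it has no effect.
Turanose is present, so KepM is active.
No repressor is bound and KepM is active, so *morT* is transcribed.
So MorT is produced and active.
Activator HolM is present, so *pexB* is transcribed.

ON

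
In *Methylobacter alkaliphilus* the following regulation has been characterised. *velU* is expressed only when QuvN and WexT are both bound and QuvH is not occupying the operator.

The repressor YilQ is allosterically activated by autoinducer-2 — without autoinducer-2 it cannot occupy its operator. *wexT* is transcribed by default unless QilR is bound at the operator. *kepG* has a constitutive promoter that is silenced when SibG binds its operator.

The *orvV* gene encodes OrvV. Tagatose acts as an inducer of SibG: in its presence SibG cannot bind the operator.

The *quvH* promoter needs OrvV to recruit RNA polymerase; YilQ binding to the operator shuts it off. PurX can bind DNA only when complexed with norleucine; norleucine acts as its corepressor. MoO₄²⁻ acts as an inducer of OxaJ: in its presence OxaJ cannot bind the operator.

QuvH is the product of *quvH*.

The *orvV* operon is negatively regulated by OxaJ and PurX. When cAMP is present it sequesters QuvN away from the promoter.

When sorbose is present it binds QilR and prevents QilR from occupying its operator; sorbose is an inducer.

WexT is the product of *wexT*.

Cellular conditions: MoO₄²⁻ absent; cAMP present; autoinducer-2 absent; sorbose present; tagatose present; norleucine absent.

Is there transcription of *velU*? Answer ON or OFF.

OFF

cAMP is present, so QuvN is inactive.
Sorbose is present, so QilR is inactive.
With no repressor bound, *wexT* is transcribed.
So WexT is produced and active.
Autoinducer-2 is absent, so YilQ is inactive.
MoO₄²⁻ is absent, so OxaJ is active.
Norleucine is absent, so PurX is inactive.
With repressor OxaJ bound, *orvV* is not transcribed.
So OrvV is not produced.
Required activator OrvV is absent, so *quvH* is not transcribed.
So QuvH is not produced.
Required activator QuvN is absent, so *velU* is not transcribed.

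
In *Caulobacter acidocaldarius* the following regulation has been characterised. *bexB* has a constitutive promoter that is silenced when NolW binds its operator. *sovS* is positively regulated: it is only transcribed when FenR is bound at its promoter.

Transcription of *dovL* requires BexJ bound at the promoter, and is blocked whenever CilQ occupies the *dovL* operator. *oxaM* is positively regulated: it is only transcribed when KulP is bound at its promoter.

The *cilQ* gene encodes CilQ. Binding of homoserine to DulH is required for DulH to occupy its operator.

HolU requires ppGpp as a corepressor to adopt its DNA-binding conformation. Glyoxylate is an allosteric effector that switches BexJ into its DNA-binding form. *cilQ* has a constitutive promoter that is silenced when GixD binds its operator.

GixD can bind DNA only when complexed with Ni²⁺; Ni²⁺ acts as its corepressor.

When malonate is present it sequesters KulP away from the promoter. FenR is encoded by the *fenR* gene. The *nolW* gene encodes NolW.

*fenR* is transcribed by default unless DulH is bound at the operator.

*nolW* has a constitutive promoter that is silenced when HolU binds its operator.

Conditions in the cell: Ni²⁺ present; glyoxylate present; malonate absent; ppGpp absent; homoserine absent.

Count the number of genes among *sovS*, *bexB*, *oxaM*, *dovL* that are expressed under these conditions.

Homoserine is absent, so DulH is inactive.
With no repressor bound, *fenR* is transcribed.
So FenR is produced and active.
No repressor is bound and FenR is active, so *sovS* is transcribed.
→ *sovS* is ON.
ppGpp is absent, so HolU is inactive.
With no repressor bound, *nolW* is transcribed.
So NolW is produced and active.
With repressor NolW bound, *bexB* is not transcribed.
→ *bexB* is OFF.
Malonate is absent, so KulP is active.
No repressor is bound and KulP is active, so *oxaM* is transcribed.
→ *oxaM* is ON.
Ni²⁺ is present, so GixD is active.
With repressor GixD bound, *cilQ* is not transcribed.
So CilQ is not produced.
Glyoxylate is present, so BexJ is active.
No repressor is bound and BexJ is active, so *dovL* is transcribed.
→ *dovL* is ON.
3 of the 4 genes are transcribed.

3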